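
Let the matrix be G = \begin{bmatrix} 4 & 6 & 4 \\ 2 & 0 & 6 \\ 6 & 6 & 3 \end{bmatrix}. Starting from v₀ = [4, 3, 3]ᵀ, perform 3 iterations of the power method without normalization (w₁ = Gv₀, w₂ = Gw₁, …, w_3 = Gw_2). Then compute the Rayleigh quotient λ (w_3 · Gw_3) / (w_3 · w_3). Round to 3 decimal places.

w1 = Gv₀ = (4·4 + 6·3 + 4·3; 2·4 + 0·3 + 6·3; 6·4 + 6·3 + 3·3) = (46, 26, 51)
w2 = Gw1 = (4·46 + 6·26 + 4·51; 2·46 + 0·26 + 6·51; 6·46 + 6·26 + 3·51) = (544, 398, 585)
w3 = Gw2 = (6904, 4598, 7407)
Gw3 = (84832, 58250, 91233)
w3·Gw3 = 6904·84832 + 4598·58250 + 7407·91233 = 1529276459; w3·w3 = 6904·6904 + 4598·4598 + 7407·7407 = 123670469
λ ≈ 1529276459/123670469 = 12.366

12.366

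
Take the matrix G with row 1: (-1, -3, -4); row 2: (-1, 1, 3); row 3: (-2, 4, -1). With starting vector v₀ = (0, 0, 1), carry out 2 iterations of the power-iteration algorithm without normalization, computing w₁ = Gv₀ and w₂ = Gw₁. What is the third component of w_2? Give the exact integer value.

21

w1 = Gv₀ = ((-1)·0 + (-3)·0 + (-4)·1; (-1)·0 + 1·0 + 3·1; (-2)·0 + 4·0 + (-1)·1) = (-4, 3, -1)
w2 = Gw1 = ((-1)·(-4) + (-3)·3 + (-4)·(-1); (-1)·(-4) + 1·3 + 3·(-1); (-2)·(-4) + 4·3 + (-1)·(-1)) = (-1, 4, 21)
The requested component of w2 is 21.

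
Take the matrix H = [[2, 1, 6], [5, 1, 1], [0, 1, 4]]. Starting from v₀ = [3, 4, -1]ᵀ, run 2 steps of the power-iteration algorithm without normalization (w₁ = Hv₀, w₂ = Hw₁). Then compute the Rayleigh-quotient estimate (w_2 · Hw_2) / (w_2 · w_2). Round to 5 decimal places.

w1 = Hv₀ = (2·3 + 1·4 + 6·(-1); 5·3 + 1·4 + 1·(-1); 0·3 + 1·4 + 4·(-1)) = (4, 18, 0)
w2 = Hw1 = (2·4 + 1·18 + 6·0; 5·4 + 1·18 + 1·0; 0·4 + 1·18 + 4·0) = (26, 38, 18)
Hw2 = (198, 186, 110)
w2·Hw2 = 26·198 + 38·186 + 18·110 = 14196; w2·w2 = 26·26 + 38·38 + 18·18 = 2444
λ ≈ 14196/2444 = 5.80851

5.80851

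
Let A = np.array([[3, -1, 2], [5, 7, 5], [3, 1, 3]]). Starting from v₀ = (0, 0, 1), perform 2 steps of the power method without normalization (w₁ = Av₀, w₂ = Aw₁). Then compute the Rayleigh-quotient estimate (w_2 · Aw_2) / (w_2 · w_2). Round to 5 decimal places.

w1 = Av₀ = (2, 5, 3)
w2 = Aw1 = (7, 60, 20)
Aw2 = (1, 555, 141)
w2·Aw2 = 7·1 + 60·555 + 20·141 = 36127; w2·w2 = 7·7 + 60·60 + 20·20 = 4049
λ ≈ 36127/4049 = 8.92245

λ ≈ 8.92245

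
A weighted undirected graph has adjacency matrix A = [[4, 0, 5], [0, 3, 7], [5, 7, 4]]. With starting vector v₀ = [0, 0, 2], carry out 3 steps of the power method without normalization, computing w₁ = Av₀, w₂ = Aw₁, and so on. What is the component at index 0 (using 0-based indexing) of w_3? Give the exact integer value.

1220

w1 = Av₀ = (4·0 + 0·0 + 5·2; 0·0 + 3·0 + 7·2; 5·0 + 7·0 + 4·2) = (10, 14, 8)
w2 = Aw1 = (4·10 + 0·14 + 5·8; 0·10 + 3·14 + 7·8; 5·10 + 7·14 + 4·8) = (80, 98, 180)
w3 = Aw2 = (1220, 1554, 1806)
The requested component of w3 is 1220.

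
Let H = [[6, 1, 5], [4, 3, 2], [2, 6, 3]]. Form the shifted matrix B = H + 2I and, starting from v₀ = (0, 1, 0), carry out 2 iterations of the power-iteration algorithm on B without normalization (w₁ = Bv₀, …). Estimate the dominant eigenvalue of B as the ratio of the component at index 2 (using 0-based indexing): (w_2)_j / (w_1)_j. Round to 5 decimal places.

μ ≈ 10.33333

B = H + 2I has rows (8, 1, 5); (4, 5, 2); (2, 6, 5)
w1 = Bv₀ = (8·0 + 1·1 + 5·0; 4·0 + 5·1 + 2·0; 2·0 + 6·1 + 5·0) = (1, 5, 6)
w2 = Bw1 = (8·1 + 1·5 + 5·6; 4·1 + 5·5 + 2·6; 2·1 + 6·5 + 5·6) = (43, 41, 62)
Ratio: 62/6 = 10.33333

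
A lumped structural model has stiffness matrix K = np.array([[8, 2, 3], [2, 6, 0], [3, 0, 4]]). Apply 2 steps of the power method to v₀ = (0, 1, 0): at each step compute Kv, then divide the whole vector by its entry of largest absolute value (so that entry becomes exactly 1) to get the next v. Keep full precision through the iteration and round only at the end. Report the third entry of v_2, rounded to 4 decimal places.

0.1500

Kv0 = (2.00000, 6.00000, 0.00000); divide by 6.00000 → v1 = (0.33333, 1.00000, 0.00000)
Kv1 = (4.66667, 6.66667, 1.00000); divide by 6.66667 → v2 = (0.70000, 1.00000, 0.15000)
Requested entry of v2: 6/40 = 0.1500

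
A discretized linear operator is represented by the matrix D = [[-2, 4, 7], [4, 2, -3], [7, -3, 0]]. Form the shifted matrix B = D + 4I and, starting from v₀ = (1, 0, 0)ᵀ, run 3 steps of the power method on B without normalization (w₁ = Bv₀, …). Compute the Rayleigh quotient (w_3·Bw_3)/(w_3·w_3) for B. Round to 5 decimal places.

9.30611

B = D + 4I has rows (2, 4, 7); (4, 6, -3); (7, -3, 4)
w1 = Bv₀ = (2, 4, 7)
w2 = Bw1 = (69, 11, 30)
w3 = Bw2 = (392, 252, 570)
Bw3 = (5782, 1370, 4268)
w3·Bw3 = 5044544; w3·w3 = 542068; μ ≈ 5044544/542068 = 9.30611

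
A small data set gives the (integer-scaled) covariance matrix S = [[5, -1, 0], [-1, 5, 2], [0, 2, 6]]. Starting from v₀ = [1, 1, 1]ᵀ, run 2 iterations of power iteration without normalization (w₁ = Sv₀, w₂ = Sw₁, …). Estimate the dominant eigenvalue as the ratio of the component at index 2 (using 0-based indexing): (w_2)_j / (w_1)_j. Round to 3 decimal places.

w1 = Sv₀ = (5·1 + (-1)·1 + 0·1; (-1)·1 + 5·1 + 2·1; 0·1 + 2·1 + 6·1) = (4, 6, 8)
w2 = Sw1 = (5·4 + (-1)·6 + 0·8; (-1)·4 + 5·6 + 2·8; 0·4 + 2·6 + 6·8) = (14, 42, 60)
Ratio at component: 60 / 8 = 7.500

7.500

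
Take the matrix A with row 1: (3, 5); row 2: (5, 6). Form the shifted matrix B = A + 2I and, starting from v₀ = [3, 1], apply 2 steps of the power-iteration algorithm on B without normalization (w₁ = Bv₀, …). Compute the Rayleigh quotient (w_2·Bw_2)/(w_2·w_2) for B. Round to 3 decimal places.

B = A + 2I has rows (5, 5); (5, 8)
w1 = Bv₀ = (20, 23)
w2 = Bw1 = (215, 284)
Bw2 = (2495, 3347)
w2·Bw2 = 1486973; w2·w2 = 126881; μ ≈ 1486973/126881 = 11.719

11.719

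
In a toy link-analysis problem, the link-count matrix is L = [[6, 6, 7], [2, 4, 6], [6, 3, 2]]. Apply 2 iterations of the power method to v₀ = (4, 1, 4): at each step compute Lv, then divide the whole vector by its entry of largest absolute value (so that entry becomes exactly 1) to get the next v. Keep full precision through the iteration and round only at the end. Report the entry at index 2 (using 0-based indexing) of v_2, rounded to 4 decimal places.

Lv0 = (58.00000, 36.00000, 35.00000); divide by 58.00000 → v1 = (1.00000, 0.62069, 0.60345)
Lv1 = (13.94828, 8.10345, 9.06897); divide by 13.94828 → v2 = (1.00000, 0.58096, 0.65019)
Requested entry of v2: 526/809 = 0.6502

0.6502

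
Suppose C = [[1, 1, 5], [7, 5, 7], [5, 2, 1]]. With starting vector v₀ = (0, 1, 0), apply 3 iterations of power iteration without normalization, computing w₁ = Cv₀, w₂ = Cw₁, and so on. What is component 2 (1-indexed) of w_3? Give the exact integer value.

461

w1 = Cv₀ = (1·0 + 1·1 + 5·0; 7·0 + 5·1 + 7·0; 5·0 + 2·1 + 1·0) = (1, 5, 2)
w2 = Cw1 = (1·1 + 1·5 + 5·2; 7·1 + 5·5 + 7·2; 5·1 + 2·5 + 1·2) = (16, 46, 17)
w3 = Cw2 = (147, 461, 189)
The requested component of w3 is 461.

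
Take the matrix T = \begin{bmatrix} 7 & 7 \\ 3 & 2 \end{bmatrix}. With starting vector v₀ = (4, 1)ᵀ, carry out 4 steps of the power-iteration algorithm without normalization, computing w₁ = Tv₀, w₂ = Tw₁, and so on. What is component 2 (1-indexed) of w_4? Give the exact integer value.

12586

w1 = Tv₀ = (35, 14)
w2 = Tw1 = (343, 133)
w3 = Tw2 = (3332, 1295)
w4 = Tw3 = (32389, 12586)
The requested component of w4 is 12586.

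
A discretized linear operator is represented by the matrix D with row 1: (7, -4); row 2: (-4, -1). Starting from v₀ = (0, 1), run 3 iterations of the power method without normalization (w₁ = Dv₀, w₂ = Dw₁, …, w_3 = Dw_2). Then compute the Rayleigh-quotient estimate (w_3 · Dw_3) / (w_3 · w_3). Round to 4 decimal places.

8.6020

w1 = Dv₀ = (7·0 + (-4)·1; (-4)·0 + (-1)·1) = (-4, -1)
w2 = Dw1 = (7·(-4) + (-4)·(-1); (-4)·(-4) + (-1)·(-1)) = (-24, 17)
w3 = Dw2 = (-236, 79)
Dw3 = (-1968, 865)
w3·Dw3 = (-236)·(-1968) + 79·865 = 532783; w3·w3 = (-236)·(-236) + 79·79 = 61937
λ ≈ 532783/61937 = 8.6020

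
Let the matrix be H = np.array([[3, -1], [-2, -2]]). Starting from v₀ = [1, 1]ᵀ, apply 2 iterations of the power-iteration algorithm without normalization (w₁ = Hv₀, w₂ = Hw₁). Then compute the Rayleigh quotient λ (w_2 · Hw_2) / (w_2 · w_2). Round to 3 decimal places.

w1 = Hv₀ = (2, -4)
w2 = Hw1 = (10, 4)
Hw2 = (26, -28)
w2·Hw2 = 10·26 + 4·(-28) = 148; w2·w2 = 10·10 + 4·4 = 116
λ ≈ 148/116 = 1.276

1.276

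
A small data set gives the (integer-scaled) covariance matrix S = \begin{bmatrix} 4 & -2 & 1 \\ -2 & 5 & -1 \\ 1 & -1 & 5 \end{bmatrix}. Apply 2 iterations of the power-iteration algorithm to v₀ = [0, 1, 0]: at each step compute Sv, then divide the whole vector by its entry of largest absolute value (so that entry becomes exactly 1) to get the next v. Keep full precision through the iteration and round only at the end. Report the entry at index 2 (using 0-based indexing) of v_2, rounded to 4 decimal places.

-0.4000

Sv0 = (-2.00000, 5.00000, -1.00000); divide by 5.00000 → v1 = (-0.40000, 1.00000, -0.20000)
Sv1 = (-3.80000, 6.00000, -2.40000); divide by 6.00000 → v2 = (-0.63333, 1.00000, -0.40000)
Requested entry of v2: -12/30 = -0.4000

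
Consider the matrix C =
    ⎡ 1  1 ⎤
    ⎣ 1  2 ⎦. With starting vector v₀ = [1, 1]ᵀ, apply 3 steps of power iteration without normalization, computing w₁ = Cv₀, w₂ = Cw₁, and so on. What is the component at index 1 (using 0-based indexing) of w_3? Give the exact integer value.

21

w1 = Cv₀ = (2, 3)
w2 = Cw1 = (5, 8)
w3 = Cw2 = (13, 21)
The requested component of w3 is 21.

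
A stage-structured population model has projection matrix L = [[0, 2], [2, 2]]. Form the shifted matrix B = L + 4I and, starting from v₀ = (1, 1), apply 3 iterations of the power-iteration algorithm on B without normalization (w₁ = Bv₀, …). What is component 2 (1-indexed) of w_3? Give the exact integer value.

440

B = L + 4I has rows (4, 2); (2, 6)
w1 = Bv₀ = (4·1 + 2·1; 2·1 + 6·1) = (6, 8)
w2 = Bw1 = (4·6 + 2·8; 2·6 + 6·8) = (40, 60)
w3 = Bw2 = (280, 440)
Requested component of w3: 440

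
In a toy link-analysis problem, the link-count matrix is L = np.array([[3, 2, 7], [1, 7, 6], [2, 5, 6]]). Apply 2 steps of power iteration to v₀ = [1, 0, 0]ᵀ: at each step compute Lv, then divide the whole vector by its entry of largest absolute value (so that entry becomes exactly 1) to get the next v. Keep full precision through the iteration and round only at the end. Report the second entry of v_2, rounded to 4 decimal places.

0.8800

Lv0 = (3.00000, 1.00000, 2.00000); divide by 3.00000 → v1 = (1.00000, 0.33333, 0.66667)
Lv1 = (8.33333, 7.33333, 7.66667); divide by 8.33333 → v2 = (1.00000, 0.88000, 0.92000)
Requested entry of v2: 22/25 = 0.8800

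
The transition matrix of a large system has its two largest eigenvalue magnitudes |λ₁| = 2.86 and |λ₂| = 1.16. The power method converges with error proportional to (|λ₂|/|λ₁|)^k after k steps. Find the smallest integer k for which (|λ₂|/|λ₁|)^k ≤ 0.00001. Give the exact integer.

13

|λ₂/λ₁| = 1.16/2.86 = 0.40559
Need k ≥ ln(0.00001) / ln(0.40559) = -11.5129 / -0.9024 ≈ 12.758
Smallest integer k satisfying the bound: 13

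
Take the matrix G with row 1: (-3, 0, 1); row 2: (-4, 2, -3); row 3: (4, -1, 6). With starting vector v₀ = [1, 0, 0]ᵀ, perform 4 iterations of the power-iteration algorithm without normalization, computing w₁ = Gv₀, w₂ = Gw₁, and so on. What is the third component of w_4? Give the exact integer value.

960

w1 = Gv₀ = ((-3)·1 + 0·0 + 1·0; (-4)·1 + 2·0 + (-3)·0; 4·1 + (-1)·0 + 6·0) = (-3, -4, 4)
w2 = Gw1 = ((-3)·(-3) + 0·(-4) + 1·4; (-4)·(-3) + 2·(-4) + (-3)·4; 4·(-3) + (-1)·(-4) + 6·4) = (13, -8, 16)
w3 = Gw2 = (-23, -116, 156)
w4 = Gw3 = (225, -608, 960)
The requested component of w4 is 960.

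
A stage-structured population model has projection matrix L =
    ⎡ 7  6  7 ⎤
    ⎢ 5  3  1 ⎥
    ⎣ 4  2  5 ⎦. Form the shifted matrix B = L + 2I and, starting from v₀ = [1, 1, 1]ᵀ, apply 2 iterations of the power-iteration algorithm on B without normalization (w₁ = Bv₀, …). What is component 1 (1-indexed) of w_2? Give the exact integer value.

B = L + 2I has rows (9, 6, 7); (5, 5, 1); (4, 2, 7)
w1 = Bv₀ = (9·1 + 6·1 + 7·1; 5·1 + 5·1 + 1·1; 4·1 + 2·1 + 7·1) = (22, 11, 13)
w2 = Bw1 = (9·22 + 6·11 + 7·13; 5·22 + 5·11 + 1·13; 4·22 + 2·11 + 7·13) = (355, 178, 201)
Requested component of w2: 355

355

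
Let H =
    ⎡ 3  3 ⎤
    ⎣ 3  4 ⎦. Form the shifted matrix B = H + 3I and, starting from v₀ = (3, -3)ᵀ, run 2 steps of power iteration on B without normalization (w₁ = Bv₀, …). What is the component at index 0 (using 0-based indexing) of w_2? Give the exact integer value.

B = H + 3I has rows (6, 3); (3, 7)
w1 = Bv₀ = (9, -12)
w2 = Bw1 = (18, -57)
Requested component of w2: 18

18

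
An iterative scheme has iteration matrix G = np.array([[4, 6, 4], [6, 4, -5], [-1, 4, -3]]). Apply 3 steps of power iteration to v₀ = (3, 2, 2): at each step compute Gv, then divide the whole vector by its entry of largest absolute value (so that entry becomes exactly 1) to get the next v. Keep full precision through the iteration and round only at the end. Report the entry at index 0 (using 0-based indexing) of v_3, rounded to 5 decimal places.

Gv0 = (32.000000, 16.000000, -1.000000); divide by 32.000000 → v1 = (1.000000, 0.500000, -0.031250)
Gv1 = (6.875000, 8.156250, 1.093750); divide by 8.156250 → v2 = (0.842912, 1.000000, 0.134100)
Gv2 = (9.908046, 8.386973, 2.754789); divide by 9.908046 → v3 = (1.000000, 0.846481, 0.278036)
Requested entry of v3: 2586/2586 = 1.00000

1.00000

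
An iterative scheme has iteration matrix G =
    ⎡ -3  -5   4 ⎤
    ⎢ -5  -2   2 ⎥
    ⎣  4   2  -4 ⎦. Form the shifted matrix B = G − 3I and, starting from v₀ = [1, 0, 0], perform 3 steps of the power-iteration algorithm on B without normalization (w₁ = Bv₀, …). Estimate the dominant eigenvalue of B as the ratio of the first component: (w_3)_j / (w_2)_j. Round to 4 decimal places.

B = G − 3I has rows (-6, -5, 4); (-5, -5, 2); (4, 2, -7)
w1 = Bv₀ = ((-6)·1 + (-5)·0 + 4·0; (-5)·1 + (-5)·0 + 2·0; 4·1 + 2·0 + (-7)·0) = (-6, -5, 4)
w2 = Bw1 = ((-6)·(-6) + (-5)·(-5) + 4·4; (-5)·(-6) + (-5)·(-5) + 2·4; 4·(-6) + 2·(-5) + (-7)·4) = (77, 63, -62)
w3 = Bw2 = (-1025, -824, 868)
Ratio: -1025/77 = -13.3117

-13.3117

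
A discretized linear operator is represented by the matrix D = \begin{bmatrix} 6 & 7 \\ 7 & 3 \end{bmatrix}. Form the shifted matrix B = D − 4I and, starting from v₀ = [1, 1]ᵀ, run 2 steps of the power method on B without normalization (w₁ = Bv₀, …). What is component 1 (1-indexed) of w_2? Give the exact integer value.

60

B = D − 4I has rows (2, 7); (7, -1)
w1 = Bv₀ = (2·1 + 7·1; 7·1 + (-1)·1) = (9, 6)
w2 = Bw1 = (2·9 + 7·6; 7·9 + (-1)·6) = (60, 57)
Requested component of w2: 60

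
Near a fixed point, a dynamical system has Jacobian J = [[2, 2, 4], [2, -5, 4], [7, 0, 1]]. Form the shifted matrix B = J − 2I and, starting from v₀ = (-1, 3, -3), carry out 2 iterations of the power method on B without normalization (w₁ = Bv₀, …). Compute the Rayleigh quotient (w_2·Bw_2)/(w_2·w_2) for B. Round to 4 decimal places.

μ ≈ -7.2011

B = J − 2I has rows (0, 2, 4); (2, -7, 4); (7, 0, -1)
w1 = Bv₀ = (-6, -35, -4)
w2 = Bw1 = (-86, 217, -38)
Bw2 = (282, -1843, -564)
w2·Bw2 = -402751; w2·w2 = 55929; μ ≈ -402751/55929 = -7.2011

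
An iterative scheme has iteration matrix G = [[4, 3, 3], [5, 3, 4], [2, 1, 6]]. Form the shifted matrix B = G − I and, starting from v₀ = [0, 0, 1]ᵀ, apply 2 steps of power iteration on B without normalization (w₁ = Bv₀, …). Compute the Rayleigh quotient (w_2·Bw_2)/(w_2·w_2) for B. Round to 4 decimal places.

9.1350

B = G − I has rows (3, 3, 3); (5, 2, 4); (2, 1, 5)
w1 = Bv₀ = (3·0 + 3·0 + 3·1; 5·0 + 2·0 + 4·1; 2·0 + 1·0 + 5·1) = (3, 4, 5)
w2 = Bw1 = (3·3 + 3·4 + 3·5; 5·3 + 2·4 + 4·5; 2·3 + 1·4 + 5·5) = (36, 43, 35)
Bw2 = (342, 406, 290)
w2·Bw2 = 39920; w2·w2 = 4370; μ ≈ 39920/4370 = 9.1350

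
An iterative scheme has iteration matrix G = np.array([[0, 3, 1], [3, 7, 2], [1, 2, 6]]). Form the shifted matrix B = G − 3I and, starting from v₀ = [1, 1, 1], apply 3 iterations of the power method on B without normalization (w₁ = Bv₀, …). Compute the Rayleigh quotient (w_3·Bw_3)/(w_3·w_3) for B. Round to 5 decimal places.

B = G − 3I has rows (-3, 3, 1); (3, 4, 2); (1, 2, 3)
w1 = Bv₀ = (1, 9, 6)
w2 = Bw1 = (30, 51, 37)
w3 = Bw2 = (100, 368, 243)
Bw3 = (1047, 2258, 1565)
w3·Bw3 = 1315939; w3·w3 = 204473; μ ≈ 1315939/204473 = 6.43576

μ ≈ 6.43576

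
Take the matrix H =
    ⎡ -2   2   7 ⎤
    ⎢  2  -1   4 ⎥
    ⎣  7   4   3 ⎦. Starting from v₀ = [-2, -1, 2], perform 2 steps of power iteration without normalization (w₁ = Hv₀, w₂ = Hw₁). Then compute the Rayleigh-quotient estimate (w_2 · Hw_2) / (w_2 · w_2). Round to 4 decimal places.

λ ≈ -6.9379

w1 = Hv₀ = (16, 5, -12)
w2 = Hw1 = (-106, -21, 96)
Hw2 = (842, 193, -538)
w2·Hw2 = (-106)·842 + (-21)·193 + 96·(-538) = -144953; w2·w2 = (-106)·(-106) + (-21)·(-21) + 96·96 = 20893
λ ≈ -144953/20893 = -6.9379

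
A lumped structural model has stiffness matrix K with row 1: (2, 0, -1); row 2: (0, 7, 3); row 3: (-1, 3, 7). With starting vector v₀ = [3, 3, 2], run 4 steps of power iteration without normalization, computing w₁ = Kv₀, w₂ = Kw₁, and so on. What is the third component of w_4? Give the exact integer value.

23369

w1 = Kv₀ = (4, 27, 20)
w2 = Kw1 = (-12, 249, 217)
w3 = Kw2 = (-241, 2394, 2278)
w4 = Kw3 = (-2760, 23592, 23369)
The requested component of w4 is 23369.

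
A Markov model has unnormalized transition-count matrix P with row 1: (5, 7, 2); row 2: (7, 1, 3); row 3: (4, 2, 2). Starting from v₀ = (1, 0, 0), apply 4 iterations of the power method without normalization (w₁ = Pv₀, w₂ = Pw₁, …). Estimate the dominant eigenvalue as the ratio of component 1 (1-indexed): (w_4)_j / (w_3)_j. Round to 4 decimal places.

w1 = Pv₀ = (5·1 + 7·0 + 2·0; 7·1 + 1·0 + 3·0; 4·1 + 2·0 + 2·0) = (5, 7, 4)
w2 = Pw1 = (5·5 + 7·7 + 2·4; 7·5 + 1·7 + 3·4; 4·5 + 2·7 + 2·4) = (82, 54, 42)
w3 = Pw2 = (872, 754, 520)
w4 = Pw3 = (10678, 8418, 6036)
Ratio at component: 10678 / 872 = 12.2454

λ ≈ 12.2454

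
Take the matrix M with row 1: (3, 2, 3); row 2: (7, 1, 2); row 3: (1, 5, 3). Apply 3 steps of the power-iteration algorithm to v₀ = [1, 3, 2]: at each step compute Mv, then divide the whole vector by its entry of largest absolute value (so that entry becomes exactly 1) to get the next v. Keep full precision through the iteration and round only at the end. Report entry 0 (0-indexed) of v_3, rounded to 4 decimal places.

Mv0 = (15.00000, 14.00000, 22.00000); divide by 22.00000 → v1 = (0.68182, 0.63636, 1.00000)
Mv1 = (6.31818, 7.40909, 6.86364); divide by 7.40909 → v2 = (0.85276, 1.00000, 0.92638)
Mv2 = (7.33742, 8.82209, 8.63190); divide by 8.82209 → v3 = (0.83171, 1.00000, 0.97844)
Requested entry of v3: 1196/1438 = 0.8317

0.8317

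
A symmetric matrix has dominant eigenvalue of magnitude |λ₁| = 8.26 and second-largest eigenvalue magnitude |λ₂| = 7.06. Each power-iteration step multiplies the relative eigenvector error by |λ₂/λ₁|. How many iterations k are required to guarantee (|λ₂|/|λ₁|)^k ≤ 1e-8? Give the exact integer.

118

|λ₂/λ₁| = 7.06/8.26 = 0.85472
Need k ≥ ln(1e-8) / ln(0.85472) = -18.4207 / -0.1570 ≈ 117.344
Smallest integer k satisfying the bound: 118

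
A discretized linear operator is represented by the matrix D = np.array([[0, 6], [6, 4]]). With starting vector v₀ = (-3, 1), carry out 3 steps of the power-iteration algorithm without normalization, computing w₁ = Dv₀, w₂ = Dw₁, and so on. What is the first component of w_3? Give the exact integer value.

w1 = Dv₀ = (0·(-3) + 6·1; 6·(-3) + 4·1) = (6, -14)
w2 = Dw1 = (0·6 + 6·(-14); 6·6 + 4·(-14)) = (-84, -20)
w3 = Dw2 = (-120, -584)
The requested component of w3 is -120.

-120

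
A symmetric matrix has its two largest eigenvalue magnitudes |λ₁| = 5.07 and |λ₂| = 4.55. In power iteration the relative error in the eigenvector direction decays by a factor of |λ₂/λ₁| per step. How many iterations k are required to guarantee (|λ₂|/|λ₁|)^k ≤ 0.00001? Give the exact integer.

107

|λ₂/λ₁| = 4.55/5.07 = 0.89744
Need k ≥ ln(0.00001) / ln(0.89744) = -11.5129 / -0.1082 ≈ 106.391
Smallest integer k satisfying the bound: 107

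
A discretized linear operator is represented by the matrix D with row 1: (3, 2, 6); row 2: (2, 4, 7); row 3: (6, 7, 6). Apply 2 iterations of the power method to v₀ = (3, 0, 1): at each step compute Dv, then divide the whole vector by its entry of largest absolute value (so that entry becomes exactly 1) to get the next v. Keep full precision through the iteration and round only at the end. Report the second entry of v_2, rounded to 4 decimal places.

Dv0 = (15.00000, 13.00000, 24.00000); divide by 24.00000 → v1 = (0.62500, 0.54167, 1.00000)
Dv1 = (8.95833, 10.41667, 13.54167); divide by 13.54167 → v2 = (0.66154, 0.76923, 1.00000)
Requested entry of v2: 250/325 = 0.7692

0.7692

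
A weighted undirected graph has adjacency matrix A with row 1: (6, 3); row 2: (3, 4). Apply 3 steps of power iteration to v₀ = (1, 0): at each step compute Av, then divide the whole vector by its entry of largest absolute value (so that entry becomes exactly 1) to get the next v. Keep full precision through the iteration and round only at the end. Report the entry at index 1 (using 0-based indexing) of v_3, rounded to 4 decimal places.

0.7083

Av0 = (6.00000, 3.00000); divide by 6.00000 → v1 = (1.00000, 0.50000)
Av1 = (7.50000, 5.00000); divide by 7.50000 → v2 = (1.00000, 0.66667)
Av2 = (8.00000, 5.66667); divide by 8.00000 → v3 = (1.00000, 0.70833)
Requested entry of v3: 255/360 = 0.7083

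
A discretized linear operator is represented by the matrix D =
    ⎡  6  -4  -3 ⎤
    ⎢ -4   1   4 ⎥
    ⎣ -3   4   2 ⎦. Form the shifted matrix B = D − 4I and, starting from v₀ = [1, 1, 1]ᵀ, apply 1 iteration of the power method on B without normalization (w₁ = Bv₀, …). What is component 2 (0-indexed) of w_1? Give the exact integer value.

B = D − 4I has rows (2, -4, -3); (-4, -3, 4); (-3, 4, -2)
w1 = Bv₀ = (2·1 + (-4)·1 + (-3)·1; (-4)·1 + (-3)·1 + 4·1; (-3)·1 + 4·1 + (-2)·1) = (-5, -3, -1)
Requested component of w1: -1

-1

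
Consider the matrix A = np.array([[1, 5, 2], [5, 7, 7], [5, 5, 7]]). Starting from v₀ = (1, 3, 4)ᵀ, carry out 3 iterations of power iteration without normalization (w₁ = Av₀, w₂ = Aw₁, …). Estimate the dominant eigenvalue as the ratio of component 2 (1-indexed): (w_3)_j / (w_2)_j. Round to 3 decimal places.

w1 = Av₀ = (1·1 + 5·3 + 2·4; 5·1 + 7·3 + 7·4; 5·1 + 5·3 + 7·4) = (24, 54, 48)
w2 = Aw1 = (1·24 + 5·54 + 2·48; 5·24 + 7·54 + 7·48; 5·24 + 5·54 + 7·48) = (390, 834, 726)
w3 = Aw2 = (6012, 12870, 11202)
Ratio at component: 12870 / 834 = 15.432

15.432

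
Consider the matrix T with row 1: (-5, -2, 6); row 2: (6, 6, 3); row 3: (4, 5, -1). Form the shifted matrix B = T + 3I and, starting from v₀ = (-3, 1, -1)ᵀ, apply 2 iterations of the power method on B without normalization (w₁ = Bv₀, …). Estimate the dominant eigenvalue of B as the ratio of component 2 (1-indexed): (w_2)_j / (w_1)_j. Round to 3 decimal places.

μ ≈ 12.250

B = T + 3I has rows (-2, -2, 6); (6, 9, 3); (4, 5, 2)
w1 = Bv₀ = ((-2)·(-3) + (-2)·1 + 6·(-1); 6·(-3) + 9·1 + 3·(-1); 4·(-3) + 5·1 + 2·(-1)) = (-2, -12, -9)
w2 = Bw1 = ((-2)·(-2) + (-2)·(-12) + 6·(-9); 6·(-2) + 9·(-12) + 3·(-9); 4·(-2) + 5·(-12) + 2·(-9)) = (-26, -147, -86)
Ratio: -147/-12 = 12.250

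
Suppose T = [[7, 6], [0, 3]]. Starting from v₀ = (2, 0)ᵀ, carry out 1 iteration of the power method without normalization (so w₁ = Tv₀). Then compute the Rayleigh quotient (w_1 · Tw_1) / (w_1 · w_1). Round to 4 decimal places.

w1 = Tv₀ = (7·2 + 6·0; 0·2 + 3·0) = (14, 0)
Tw1 = (98, 0)
w1·Tw1 = 14·98 + 0·0 = 1372; w1·w1 = 14·14 + 0·0 = 196
λ ≈ 1372/196 = 7.0000

λ ≈ 7.0000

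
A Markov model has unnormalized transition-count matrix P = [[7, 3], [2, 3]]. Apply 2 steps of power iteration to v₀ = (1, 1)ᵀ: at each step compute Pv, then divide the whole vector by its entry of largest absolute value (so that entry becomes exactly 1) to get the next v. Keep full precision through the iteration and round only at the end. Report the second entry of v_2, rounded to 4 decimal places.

Pv0 = (10.00000, 5.00000); divide by 10.00000 → v1 = (1.00000, 0.50000)
Pv1 = (8.50000, 3.50000); divide by 8.50000 → v2 = (1.00000, 0.41176)
Requested entry of v2: 35/85 = 0.4118

0.4118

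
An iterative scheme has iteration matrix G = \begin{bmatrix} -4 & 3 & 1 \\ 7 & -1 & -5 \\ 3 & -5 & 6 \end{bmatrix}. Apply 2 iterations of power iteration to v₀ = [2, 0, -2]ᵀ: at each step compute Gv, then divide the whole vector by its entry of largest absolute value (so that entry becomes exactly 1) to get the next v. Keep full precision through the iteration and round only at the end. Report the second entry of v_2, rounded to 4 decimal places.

0.3441

Gv0 = (-10.00000, 24.00000, -6.00000); divide by 24.00000 → v1 = (-0.41667, 1.00000, -0.25000)
Gv1 = (4.41667, -2.66667, -7.75000); divide by -7.75000 → v2 = (-0.56989, 0.34409, 1.00000)
Requested entry of v2: -64/-186 = 0.3441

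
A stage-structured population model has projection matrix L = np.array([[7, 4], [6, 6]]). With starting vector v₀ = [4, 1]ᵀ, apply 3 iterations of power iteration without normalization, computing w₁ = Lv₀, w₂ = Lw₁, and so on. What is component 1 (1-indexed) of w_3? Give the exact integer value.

w1 = Lv₀ = (7·4 + 4·1; 6·4 + 6·1) = (32, 30)
w2 = Lw1 = (7·32 + 4·30; 6·32 + 6·30) = (344, 372)
w3 = Lw2 = (3896, 4296)
The requested component of w3 is 3896.

3896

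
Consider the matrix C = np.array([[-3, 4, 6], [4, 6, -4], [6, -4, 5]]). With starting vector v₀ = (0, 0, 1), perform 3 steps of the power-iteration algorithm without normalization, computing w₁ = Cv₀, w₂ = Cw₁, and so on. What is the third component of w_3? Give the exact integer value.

w1 = Cv₀ = ((-3)·0 + 4·0 + 6·1; 4·0 + 6·0 + (-4)·1; 6·0 + (-4)·0 + 5·1) = (6, -4, 5)
w2 = Cw1 = ((-3)·6 + 4·(-4) + 6·5; 4·6 + 6·(-4) + (-4)·5; 6·6 + (-4)·(-4) + 5·5) = (-4, -20, 77)
w3 = Cw2 = (394, -444, 441)
The requested component of w3 is 441.

441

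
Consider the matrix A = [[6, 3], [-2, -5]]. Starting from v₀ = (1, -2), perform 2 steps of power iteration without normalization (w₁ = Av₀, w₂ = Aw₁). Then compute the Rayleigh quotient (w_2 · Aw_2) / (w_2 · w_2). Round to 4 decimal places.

λ ≈ -2.5294

w1 = Av₀ = (6·1 + 3·(-2); (-2)·1 + (-5)·(-2)) = (0, 8)
w2 = Aw1 = (6·0 + 3·8; (-2)·0 + (-5)·8) = (24, -40)
Aw2 = (24, 152)
w2·Aw2 = 24·24 + (-40)·152 = -5504; w2·w2 = 24·24 + (-40)·(-40) = 2176
λ ≈ -5504/2176 = -2.5294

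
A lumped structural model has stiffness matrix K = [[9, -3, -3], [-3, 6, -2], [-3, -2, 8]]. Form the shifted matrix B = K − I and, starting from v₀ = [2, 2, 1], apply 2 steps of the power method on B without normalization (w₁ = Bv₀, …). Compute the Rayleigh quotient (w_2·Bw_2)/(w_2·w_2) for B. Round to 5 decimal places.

B = K − I has rows (8, -3, -3); (-3, 5, -2); (-3, -2, 7)
w1 = Bv₀ = (7, 2, -3)
w2 = Bw1 = (59, -5, -46)
Bw2 = (625, -110, -489)
w2·Bw2 = 59919; w2·w2 = 5622; μ ≈ 59919/5622 = 10.65795

10.65795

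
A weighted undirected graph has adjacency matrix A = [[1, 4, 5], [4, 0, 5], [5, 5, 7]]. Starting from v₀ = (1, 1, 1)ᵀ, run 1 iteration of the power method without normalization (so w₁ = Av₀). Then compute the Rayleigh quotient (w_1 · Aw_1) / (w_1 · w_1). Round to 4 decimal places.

w1 = Av₀ = (1·1 + 4·1 + 5·1; 4·1 + 0·1 + 5·1; 5·1 + 5·1 + 7·1) = (10, 9, 17)
Aw1 = (131, 125, 214)
w1·Aw1 = 10·131 + 9·125 + 17·214 = 6073; w1·w1 = 10·10 + 9·9 + 17·17 = 470
λ ≈ 6073/470 = 12.9213

λ ≈ 12.9213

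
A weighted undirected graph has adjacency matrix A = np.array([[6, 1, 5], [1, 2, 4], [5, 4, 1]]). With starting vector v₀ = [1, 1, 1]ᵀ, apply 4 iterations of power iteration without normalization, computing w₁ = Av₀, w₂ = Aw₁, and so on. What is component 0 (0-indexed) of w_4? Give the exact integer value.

13668

w1 = Av₀ = (6·1 + 1·1 + 5·1; 1·1 + 2·1 + 4·1; 5·1 + 4·1 + 1·1) = (12, 7, 10)
w2 = Aw1 = (6·12 + 1·7 + 5·10; 1·12 + 2·7 + 4·10; 5·12 + 4·7 + 1·10) = (129, 66, 98)
w3 = Aw2 = (1330, 653, 1007)
w4 = Aw3 = (13668, 6664, 10269)
The requested component of w4 is 13668.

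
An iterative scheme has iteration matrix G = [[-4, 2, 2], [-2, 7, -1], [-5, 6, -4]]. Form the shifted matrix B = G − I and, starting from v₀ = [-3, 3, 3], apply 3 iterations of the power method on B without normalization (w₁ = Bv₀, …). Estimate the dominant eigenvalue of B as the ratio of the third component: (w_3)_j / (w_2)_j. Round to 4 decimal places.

μ ≈ -11.1515

B = G − I has rows (-5, 2, 2); (-2, 6, -1); (-5, 6, -5)
w1 = Bv₀ = ((-5)·(-3) + 2·3 + 2·3; (-2)·(-3) + 6·3 + (-1)·3; (-5)·(-3) + 6·3 + (-5)·3) = (27, 21, 18)
w2 = Bw1 = ((-5)·27 + 2·21 + 2·18; (-2)·27 + 6·21 + (-1)·18; (-5)·27 + 6·21 + (-5)·18) = (-57, 54, -99)
w3 = Bw2 = (195, 537, 1104)
Ratio: 1104/-99 = -11.1515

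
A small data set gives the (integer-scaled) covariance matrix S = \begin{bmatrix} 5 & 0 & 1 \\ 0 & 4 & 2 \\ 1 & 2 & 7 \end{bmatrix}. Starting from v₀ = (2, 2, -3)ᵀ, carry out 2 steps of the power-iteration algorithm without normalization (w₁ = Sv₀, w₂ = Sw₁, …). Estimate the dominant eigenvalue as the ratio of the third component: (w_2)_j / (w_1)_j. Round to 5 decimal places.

w1 = Sv₀ = (5·2 + 0·2 + 1·(-3); 0·2 + 4·2 + 2·(-3); 1·2 + 2·2 + 7·(-3)) = (7, 2, -15)
w2 = Sw1 = (5·7 + 0·2 + 1·(-15); 0·7 + 4·2 + 2·(-15); 1·7 + 2·2 + 7·(-15)) = (20, -22, -94)
Ratio at component: -94 / -15 = 6.26667

6.26667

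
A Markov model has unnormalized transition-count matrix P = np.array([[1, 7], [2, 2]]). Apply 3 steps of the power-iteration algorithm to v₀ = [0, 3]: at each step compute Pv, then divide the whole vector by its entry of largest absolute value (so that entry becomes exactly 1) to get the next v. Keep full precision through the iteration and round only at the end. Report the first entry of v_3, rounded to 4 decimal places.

1.0000

Pv0 = (21.00000, 6.00000); divide by 21.00000 → v1 = (1.00000, 0.28571)
Pv1 = (3.00000, 2.57143); divide by 3.00000 → v2 = (1.00000, 0.85714)
Pv2 = (7.00000, 3.71429); divide by 7.00000 → v3 = (1.00000, 0.53061)
Requested entry of v3: 441/441 = 1.0000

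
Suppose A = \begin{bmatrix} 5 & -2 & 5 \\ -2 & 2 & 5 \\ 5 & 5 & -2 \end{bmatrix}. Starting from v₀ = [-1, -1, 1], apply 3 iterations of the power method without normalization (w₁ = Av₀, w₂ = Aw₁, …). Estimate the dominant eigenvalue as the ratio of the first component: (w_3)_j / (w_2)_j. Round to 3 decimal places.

λ ≈ -1.717

w1 = Av₀ = (2, 5, -12)
w2 = Aw1 = (-60, -54, 59)
w3 = Aw2 = (103, 307, -688)
Ratio at component: 103 / -60 = -1.717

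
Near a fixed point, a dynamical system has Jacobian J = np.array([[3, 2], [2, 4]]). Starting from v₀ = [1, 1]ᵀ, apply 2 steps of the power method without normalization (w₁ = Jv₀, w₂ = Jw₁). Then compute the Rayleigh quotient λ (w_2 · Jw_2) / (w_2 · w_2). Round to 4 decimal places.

w1 = Jv₀ = (5, 6)
w2 = Jw1 = (27, 34)
Jw2 = (149, 190)
w2·Jw2 = 27·149 + 34·190 = 10483; w2·w2 = 27·27 + 34·34 = 1885
λ ≈ 10483/1885 = 5.5613

λ ≈ 5.5613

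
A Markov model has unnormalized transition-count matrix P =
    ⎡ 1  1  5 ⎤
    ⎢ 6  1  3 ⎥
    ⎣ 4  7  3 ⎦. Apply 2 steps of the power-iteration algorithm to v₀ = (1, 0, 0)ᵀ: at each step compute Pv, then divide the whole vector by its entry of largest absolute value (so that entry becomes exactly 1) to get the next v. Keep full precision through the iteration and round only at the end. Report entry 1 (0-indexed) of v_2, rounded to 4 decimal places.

0.4138

Pv0 = (1.00000, 6.00000, 4.00000); divide by 6.00000 → v1 = (0.16667, 1.00000, 0.66667)
Pv1 = (4.50000, 4.00000, 9.66667); divide by 9.66667 → v2 = (0.46552, 0.41379, 1.00000)
Requested entry of v2: 24/58 = 0.4138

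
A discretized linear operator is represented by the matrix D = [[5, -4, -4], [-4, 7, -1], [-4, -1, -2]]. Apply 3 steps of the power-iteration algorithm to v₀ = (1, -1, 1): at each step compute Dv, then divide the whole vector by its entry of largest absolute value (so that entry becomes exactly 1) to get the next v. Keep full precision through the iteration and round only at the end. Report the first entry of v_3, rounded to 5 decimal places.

-0.79944

Dv0 = (5.000000, -12.000000, -5.000000); divide by -12.000000 → v1 = (-0.416667, 1.000000, 0.416667)
Dv1 = (-7.750000, 8.250000, -0.166667); divide by 8.250000 → v2 = (-0.939394, 1.000000, -0.020202)
Dv2 = (-8.616162, 10.777778, 2.797980); divide by 10.777778 → v3 = (-0.799438, 1.000000, 0.259606)
Requested entry of v3: 853/-1067 = -0.79944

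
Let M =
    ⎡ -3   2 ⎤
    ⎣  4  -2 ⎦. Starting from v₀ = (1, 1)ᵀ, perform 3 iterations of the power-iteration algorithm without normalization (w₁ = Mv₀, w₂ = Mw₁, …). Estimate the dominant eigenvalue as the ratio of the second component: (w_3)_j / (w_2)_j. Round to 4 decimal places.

-5.5000

w1 = Mv₀ = ((-3)·1 + 2·1; 4·1 + (-2)·1) = (-1, 2)
w2 = Mw1 = ((-3)·(-1) + 2·2; 4·(-1) + (-2)·2) = (7, -8)
w3 = Mw2 = (-37, 44)
Ratio at component: 44 / -8 = -5.5000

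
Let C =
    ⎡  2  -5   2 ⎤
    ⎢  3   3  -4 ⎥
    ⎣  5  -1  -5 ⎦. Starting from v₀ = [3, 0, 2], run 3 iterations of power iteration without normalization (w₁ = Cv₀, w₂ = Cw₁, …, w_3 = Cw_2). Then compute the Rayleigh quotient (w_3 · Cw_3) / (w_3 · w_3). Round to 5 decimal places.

λ ≈ 0.34800

w1 = Cv₀ = (2·3 + (-5)·0 + 2·2; 3·3 + 3·0 + (-4)·2; 5·3 + (-1)·0 + (-5)·2) = (10, 1, 5)
w2 = Cw1 = (2·10 + (-5)·1 + 2·5; 3·10 + 3·1 + (-4)·5; 5·10 + (-1)·1 + (-5)·5) = (25, 13, 24)
w3 = Cw2 = (33, 18, -8)
Cw3 = (-40, 185, 187)
w3·Cw3 = 33·(-40) + 18·185 + (-8)·187 = 514; w3·w3 = 33·33 + 18·18 + (-8)·(-8) = 1477
λ ≈ 514/1477 = 0.34800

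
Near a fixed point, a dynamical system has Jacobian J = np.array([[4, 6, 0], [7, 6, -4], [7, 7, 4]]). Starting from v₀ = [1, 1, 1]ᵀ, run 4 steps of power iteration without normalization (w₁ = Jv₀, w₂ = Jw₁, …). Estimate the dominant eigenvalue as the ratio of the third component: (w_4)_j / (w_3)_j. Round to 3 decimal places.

7.185

w1 = Jv₀ = (10, 9, 18)
w2 = Jw1 = (94, 52, 205)
w3 = Jw2 = (688, 150, 1842)
w4 = Jw3 = (3652, -1652, 13234)
Ratio at component: 13234 / 1842 = 7.185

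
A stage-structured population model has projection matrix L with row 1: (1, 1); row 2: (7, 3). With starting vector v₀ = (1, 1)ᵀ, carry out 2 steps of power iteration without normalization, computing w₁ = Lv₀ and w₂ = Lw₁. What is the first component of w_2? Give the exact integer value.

w1 = Lv₀ = (1·1 + 1·1; 7·1 + 3·1) = (2, 10)
w2 = Lw1 = (1·2 + 1·10; 7·2 + 3·10) = (12, 44)
The requested component of w2 is 12.

12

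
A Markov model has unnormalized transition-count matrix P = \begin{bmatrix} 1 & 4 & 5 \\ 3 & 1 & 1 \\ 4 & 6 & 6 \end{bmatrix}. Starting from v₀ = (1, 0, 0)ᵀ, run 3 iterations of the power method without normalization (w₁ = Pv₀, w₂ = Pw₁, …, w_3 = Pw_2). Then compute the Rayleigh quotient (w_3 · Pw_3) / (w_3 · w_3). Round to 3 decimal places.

w1 = Pv₀ = (1·1 + 4·0 + 5·0; 3·1 + 1·0 + 1·0; 4·1 + 6·0 + 6·0) = (1, 3, 4)
w2 = Pw1 = (1·1 + 4·3 + 5·4; 3·1 + 1·3 + 1·4; 4·1 + 6·3 + 6·4) = (33, 10, 46)
w3 = Pw2 = (303, 155, 468)
Pw3 = (3263, 1532, 4950)
w3·Pw3 = 303·3263 + 155·1532 + 468·4950 = 3542749; w3·w3 = 303·303 + 155·155 + 468·468 = 334858
λ ≈ 3542749/334858 = 10.580

10.580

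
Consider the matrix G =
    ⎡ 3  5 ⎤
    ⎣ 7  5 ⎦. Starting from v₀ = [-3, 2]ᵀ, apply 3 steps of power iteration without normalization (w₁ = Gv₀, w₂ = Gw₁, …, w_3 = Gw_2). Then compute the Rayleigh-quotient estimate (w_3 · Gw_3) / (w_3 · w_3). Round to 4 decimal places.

λ ≈ 9.9011

w1 = Gv₀ = (3·(-3) + 5·2; 7·(-3) + 5·2) = (1, -11)
w2 = Gw1 = (3·1 + 5·(-11); 7·1 + 5·(-11)) = (-52, -48)
w3 = Gw2 = (-396, -604)
Gw3 = (-4208, -5792)
w3·Gw3 = (-396)·(-4208) + (-604)·(-5792) = 5164736; w3·w3 = (-396)·(-396) + (-604)·(-604) = 521632
λ ≈ 5164736/521632 = 9.9011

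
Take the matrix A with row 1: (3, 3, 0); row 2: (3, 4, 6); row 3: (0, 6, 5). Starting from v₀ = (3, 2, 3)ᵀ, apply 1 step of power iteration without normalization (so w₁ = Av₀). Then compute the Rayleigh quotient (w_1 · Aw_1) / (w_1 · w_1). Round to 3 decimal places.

w1 = Av₀ = (3·3 + 3·2 + 0·3; 3·3 + 4·2 + 6·3; 0·3 + 6·2 + 5·3) = (15, 35, 27)
Aw1 = (150, 347, 345)
w1·Aw1 = 15·150 + 35·347 + 27·345 = 23710; w1·w1 = 15·15 + 35·35 + 27·27 = 2179
λ ≈ 23710/2179 = 10.881

10.881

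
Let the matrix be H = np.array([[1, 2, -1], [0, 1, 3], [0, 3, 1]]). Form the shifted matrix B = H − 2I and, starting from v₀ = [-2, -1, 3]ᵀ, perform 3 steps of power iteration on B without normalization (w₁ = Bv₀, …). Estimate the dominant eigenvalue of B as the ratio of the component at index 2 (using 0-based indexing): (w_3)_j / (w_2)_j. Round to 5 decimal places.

μ ≈ -3.33333

B = H − 2I has rows (-1, 2, -1); (0, -1, 3); (0, 3, -1)
w1 = Bv₀ = (-3, 10, -6)
w2 = Bw1 = (29, -28, 36)
w3 = Bw2 = (-121, 136, -120)
Ratio: -120/36 = -3.33333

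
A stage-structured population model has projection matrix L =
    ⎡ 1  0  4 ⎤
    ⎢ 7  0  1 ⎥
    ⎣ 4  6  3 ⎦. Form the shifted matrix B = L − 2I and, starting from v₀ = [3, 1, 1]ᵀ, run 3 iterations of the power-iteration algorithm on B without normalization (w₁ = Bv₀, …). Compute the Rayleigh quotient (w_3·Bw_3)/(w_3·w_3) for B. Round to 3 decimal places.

B = L − 2I has rows (-1, 0, 4); (7, -2, 1); (4, 6, 1)
w1 = Bv₀ = (1, 20, 19)
w2 = Bw1 = (75, -14, 143)
w3 = Bw2 = (497, 696, 359)
Bw3 = (939, 2446, 6523)
w3·Bw3 = 4510856; w3·w3 = 860306; μ ≈ 4510856/860306 = 5.243

5.243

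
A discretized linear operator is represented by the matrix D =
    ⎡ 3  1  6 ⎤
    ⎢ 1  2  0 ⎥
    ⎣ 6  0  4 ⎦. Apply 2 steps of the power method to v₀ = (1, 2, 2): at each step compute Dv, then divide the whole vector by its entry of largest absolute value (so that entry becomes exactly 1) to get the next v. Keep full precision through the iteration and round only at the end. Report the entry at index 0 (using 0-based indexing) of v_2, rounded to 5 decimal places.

Dv0 = (17.000000, 5.000000, 14.000000); divide by 17.000000 → v1 = (1.000000, 0.294118, 0.823529)
Dv1 = (8.235294, 1.588235, 9.294118); divide by 9.294118 → v2 = (0.886076, 0.170886, 1.000000)
Requested entry of v2: 140/158 = 0.88608

0.88608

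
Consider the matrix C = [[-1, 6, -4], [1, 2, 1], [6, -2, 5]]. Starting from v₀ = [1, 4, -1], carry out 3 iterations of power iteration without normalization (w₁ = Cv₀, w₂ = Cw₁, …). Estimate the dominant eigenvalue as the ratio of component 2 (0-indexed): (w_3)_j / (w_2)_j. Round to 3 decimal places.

w1 = Cv₀ = ((-1)·1 + 6·4 + (-4)·(-1); 1·1 + 2·4 + 1·(-1); 6·1 + (-2)·4 + 5·(-1)) = (27, 8, -7)
w2 = Cw1 = ((-1)·27 + 6·8 + (-4)·(-7); 1·27 + 2·8 + 1·(-7); 6·27 + (-2)·8 + 5·(-7)) = (49, 36, 111)
w3 = Cw2 = (-277, 232, 777)
Ratio at component: 777 / 111 = 7.000

7.000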